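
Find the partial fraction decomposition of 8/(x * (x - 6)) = 4/(3*(x - 6)) - 4/(3*x)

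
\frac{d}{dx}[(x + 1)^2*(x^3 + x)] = 5*x^4 + 8*x^3 + 6*x^2 + 4*x + 1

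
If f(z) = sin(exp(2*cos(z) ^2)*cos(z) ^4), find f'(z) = 4*(sin(z)^2 - 2)*exp(2)*exp(-2*sin(z)^2)*sin(z)*cos(z)^3*cos((sin(z)^4 - 2*sin(z)^2 + 1)*exp(2)*exp(-2*sin(z)^2))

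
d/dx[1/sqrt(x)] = -1/(2*x^(3/2))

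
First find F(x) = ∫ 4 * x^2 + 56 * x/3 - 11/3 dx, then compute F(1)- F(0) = 7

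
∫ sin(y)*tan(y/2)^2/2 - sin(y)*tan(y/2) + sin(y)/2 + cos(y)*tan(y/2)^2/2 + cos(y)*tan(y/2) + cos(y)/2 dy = sqrt(2)*sin(y + pi/4)*tan(y/2) + C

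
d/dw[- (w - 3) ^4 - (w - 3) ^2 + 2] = -4*w^3 + 36*w^2 - 110*w + 114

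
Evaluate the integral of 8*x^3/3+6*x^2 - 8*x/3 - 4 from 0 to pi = (2 + 2*pi/3)*(-2*pi + pi^3)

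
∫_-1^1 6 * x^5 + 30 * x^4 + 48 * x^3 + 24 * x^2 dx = 28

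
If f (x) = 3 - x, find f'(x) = -1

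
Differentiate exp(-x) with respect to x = -exp(-x)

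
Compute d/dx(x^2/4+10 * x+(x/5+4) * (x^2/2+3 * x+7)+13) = 3*x^2/10 + 57*x/10 + 117/5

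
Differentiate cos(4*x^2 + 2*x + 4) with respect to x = -2*(4*x + 1)*sin(2*(2*x^2 + x + 2))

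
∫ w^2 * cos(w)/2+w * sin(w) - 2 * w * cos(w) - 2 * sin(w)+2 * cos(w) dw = (w - 2)^2*sin(w)/2 + C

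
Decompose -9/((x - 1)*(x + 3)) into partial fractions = 9/(4*(x + 3)) - 9/(4*(x - 1))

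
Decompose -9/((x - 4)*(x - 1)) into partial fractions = 3/(x - 1) - 3/(x - 4)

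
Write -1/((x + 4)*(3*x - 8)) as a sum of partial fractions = -3/(20*(3*x - 8)) + 1/(20*(x + 4))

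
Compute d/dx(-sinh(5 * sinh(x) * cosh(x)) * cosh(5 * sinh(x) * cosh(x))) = -5*cosh(2*x - 5*sinh(2*x))/2 - 5*cosh(2*x + 5*sinh(2*x))/2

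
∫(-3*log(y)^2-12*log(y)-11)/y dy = -(log(y) + 2)^3 + log(y) + C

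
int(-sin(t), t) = cos(t) + C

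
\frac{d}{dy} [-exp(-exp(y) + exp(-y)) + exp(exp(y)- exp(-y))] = (exp(2*y) + exp(2*exp(y) - 2*exp(-y)) + exp(2*y + 2*exp(y) - 2*exp(-y)) + 1)*exp(-y - exp(y) + exp(-y))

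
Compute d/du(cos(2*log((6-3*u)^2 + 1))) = 36*(2 - u)*sin(2*log(9*u^2 - 36*u + 37))/(9*u^2 - 36*u + 37)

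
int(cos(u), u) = sin(u) + C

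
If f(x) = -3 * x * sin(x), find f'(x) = -3*x*cos(x) - 3*sin(x)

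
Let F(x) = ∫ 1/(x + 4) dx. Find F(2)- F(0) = -log(2) + log(3)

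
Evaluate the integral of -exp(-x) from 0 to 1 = -1 + exp(-1)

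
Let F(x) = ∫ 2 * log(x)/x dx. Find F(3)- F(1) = log(3)^2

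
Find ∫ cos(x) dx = sin(x) + C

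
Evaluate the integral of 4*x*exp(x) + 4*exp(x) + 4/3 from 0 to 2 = 8/3 + 8*exp(2)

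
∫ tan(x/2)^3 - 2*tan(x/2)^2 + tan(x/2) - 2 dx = (tan(x/2) - 2)^2 + C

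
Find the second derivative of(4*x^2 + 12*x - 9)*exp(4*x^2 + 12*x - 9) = 256*x^4*exp(4*x^2 + 12*x - 9) + 1536*x^3*exp(4*x^2 + 12*x - 9) + 2464*x^2*exp(4*x^2 + 12*x - 9) + 480*x*exp(4*x^2 + 12*x - 9) - 1072*exp(4*x^2 + 12*x - 9)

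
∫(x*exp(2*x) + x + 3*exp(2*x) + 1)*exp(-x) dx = 2*(x + 2)*sinh(x) + C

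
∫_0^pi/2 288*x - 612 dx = -1849/4 - 48*pi + (43 - 12*pi)^2/4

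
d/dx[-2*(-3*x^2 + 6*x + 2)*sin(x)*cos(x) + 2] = 6*x^2*cos(2*x) + 6*x*sin(2*x) - 12*x*cos(2*x) - 6*sin(2*x) - 4*cos(2*x)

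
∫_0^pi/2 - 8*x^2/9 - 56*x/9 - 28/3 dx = -(pi/3 + 2)^3 - (pi/3 + 2)^2 + 2*pi/3 + 12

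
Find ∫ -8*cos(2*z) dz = -4*sin(2*z) + C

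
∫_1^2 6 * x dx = 9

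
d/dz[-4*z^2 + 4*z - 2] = 4 - 8*z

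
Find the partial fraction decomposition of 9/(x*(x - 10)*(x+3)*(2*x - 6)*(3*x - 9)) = 1/(936*(x + 3)) + 5/(1176*(x - 3)) - 1/(84*(x - 3)^2) + 3/(12740*(x - 10)) - 1/(180*x)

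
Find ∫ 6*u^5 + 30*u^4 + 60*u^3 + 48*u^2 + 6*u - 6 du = u^6 + 6*u^5 + 15*u^4 + 16*u^3 + 3*u^2 - 6*u + C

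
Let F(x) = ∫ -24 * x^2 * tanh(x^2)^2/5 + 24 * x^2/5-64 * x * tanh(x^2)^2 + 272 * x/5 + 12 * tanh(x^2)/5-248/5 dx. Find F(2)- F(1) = -64 - 172*tanh(1)/5 + 184*tanh(4)/5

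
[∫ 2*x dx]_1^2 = 3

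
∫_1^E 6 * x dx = -3 + 3*exp(2)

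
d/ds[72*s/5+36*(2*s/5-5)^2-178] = 288*s/25 - 648/5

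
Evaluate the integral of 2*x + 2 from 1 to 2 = 5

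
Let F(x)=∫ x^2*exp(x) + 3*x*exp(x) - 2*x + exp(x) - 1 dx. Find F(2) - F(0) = -6 + 6*exp(2)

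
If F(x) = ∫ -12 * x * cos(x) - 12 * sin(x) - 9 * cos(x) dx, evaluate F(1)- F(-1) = -18*sin(1)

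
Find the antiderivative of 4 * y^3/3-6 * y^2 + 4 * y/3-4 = y^4/3 - 2*y^3 + 2*y^2/3 - 4*y + C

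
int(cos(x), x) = sin(x) + C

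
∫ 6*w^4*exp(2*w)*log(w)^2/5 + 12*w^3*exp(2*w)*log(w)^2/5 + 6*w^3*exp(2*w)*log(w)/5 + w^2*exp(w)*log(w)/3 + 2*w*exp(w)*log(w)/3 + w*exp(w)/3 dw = w^2*(9*w^2*exp(w)*log(w) + 5)*exp(w)*log(w)/15 + C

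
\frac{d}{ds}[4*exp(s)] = 4*exp(s)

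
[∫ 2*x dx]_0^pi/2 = pi^2/4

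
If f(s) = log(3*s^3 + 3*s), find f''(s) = (-3*s^4 - 1)/(s^6 + 2*s^4 + s^2)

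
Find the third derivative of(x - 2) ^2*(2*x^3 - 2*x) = 120*x^2 - 192*x + 36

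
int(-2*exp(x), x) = -2*exp(x) + C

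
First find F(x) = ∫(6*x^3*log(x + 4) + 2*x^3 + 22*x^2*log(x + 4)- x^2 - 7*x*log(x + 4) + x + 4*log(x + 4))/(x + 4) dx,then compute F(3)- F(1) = -2*log(5) + 48*log(7)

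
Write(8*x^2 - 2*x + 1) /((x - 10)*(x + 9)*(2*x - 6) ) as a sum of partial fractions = 667/(456*(x + 9)) - 67/(168*(x - 3)) + 781/(266*(x - 10))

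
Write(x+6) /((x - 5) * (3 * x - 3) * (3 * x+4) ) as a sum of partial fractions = 2/(19*(3*x + 4)) - 1/(12*(x - 1)) + 11/(228*(x - 5))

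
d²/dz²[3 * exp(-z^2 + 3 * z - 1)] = (12*z^2 - 36*z + 21)*exp(-z^2 + 3*z - 1)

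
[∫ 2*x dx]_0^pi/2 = pi^2/4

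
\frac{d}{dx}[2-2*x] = -2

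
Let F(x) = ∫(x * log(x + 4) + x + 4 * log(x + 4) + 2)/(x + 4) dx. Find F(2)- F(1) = -3*log(5) + 4*log(6)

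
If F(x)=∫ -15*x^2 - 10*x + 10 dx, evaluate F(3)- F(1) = -150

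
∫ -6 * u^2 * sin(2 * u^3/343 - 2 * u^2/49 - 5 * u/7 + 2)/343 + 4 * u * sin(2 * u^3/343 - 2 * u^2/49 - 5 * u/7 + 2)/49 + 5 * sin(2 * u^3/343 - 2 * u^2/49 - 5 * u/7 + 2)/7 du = cos(2*u^3/343 - 2*u^2/49 - 5*u/7 + 2) + C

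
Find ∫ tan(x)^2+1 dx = tan(x) + C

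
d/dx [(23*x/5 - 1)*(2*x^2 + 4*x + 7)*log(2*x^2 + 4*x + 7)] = 138*x^2*log(2*x^2 + 4*x + 7)/5 + 92*x^2/5 + 164*x*log(2*x^2 + 4*x + 7)/5 + 72*x/5 + 141*log(2*x^2 + 4*x + 7)/5 - 4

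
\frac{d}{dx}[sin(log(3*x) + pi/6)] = cos(log(x) + pi/6 + log(3))/x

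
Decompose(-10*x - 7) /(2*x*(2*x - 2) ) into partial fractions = -17/(4*(x - 1)) + 7/(4*x)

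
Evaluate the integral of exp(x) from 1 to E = -E + exp(E)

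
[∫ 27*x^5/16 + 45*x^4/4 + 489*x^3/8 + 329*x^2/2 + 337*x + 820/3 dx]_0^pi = -1120/3 + 4*pi/3 + pi^2/2 + (2*pi + 3*pi^2/4 + 8)^2/2 + 2*(2*pi + 3*pi^2/4 + 8)^3/3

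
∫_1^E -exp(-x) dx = -exp(-1) + exp(-E)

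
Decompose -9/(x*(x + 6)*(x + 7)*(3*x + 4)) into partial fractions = 243/(952*(3*x + 4)) + 9/(119*(x + 7)) - 3/(28*(x + 6)) - 3/(56*x)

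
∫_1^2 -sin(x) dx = -cos(1) + cos(2)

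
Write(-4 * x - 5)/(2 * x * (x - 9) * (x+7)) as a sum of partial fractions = 23/(224*(x + 7)) - 41/(288*(x - 9)) + 5/(126*x)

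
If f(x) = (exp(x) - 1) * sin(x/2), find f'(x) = exp(x)*sin(x/2) + exp(x)*cos(x/2)/2 - cos(x/2)/2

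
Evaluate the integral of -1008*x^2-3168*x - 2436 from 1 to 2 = -9540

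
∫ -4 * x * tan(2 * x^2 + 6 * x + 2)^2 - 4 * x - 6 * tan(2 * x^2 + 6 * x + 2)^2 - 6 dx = -tan(2*x^2 + 6*x + 2) + C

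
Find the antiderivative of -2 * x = -x^2 + C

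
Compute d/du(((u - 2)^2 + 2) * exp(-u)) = (-u^2 + 6*u - 10)*exp(-u)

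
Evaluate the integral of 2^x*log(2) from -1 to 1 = 3/2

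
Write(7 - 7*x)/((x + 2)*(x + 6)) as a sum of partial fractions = -49/(4*(x + 6)) + 21/(4*(x + 2))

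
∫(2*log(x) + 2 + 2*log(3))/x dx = (log(3*x) + 1)^2 + C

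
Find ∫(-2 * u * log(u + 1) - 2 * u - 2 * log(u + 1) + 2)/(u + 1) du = 2*(1 - u)*log(u + 1) + C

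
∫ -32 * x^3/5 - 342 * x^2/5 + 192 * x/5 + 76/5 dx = -8*x^4/5 - 114*x^3/5 + 96*x^2/5 + 76*x/5 + C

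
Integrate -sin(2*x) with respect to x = cos(2*x)/2 + C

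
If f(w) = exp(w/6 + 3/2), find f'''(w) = exp(w/6 + 3/2)/216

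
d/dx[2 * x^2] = 4*x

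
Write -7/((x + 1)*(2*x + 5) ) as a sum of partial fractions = 14/(3*(2*x + 5)) - 7/(3*(x + 1))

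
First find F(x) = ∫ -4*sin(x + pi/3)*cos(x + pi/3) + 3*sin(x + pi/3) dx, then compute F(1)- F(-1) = sqrt(3)*(-sin(2) + 3*sin(1))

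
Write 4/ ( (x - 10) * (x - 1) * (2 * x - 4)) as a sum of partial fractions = 2/(9*(x - 1)) - 1/(4*(x - 2)) + 1/(36*(x - 10))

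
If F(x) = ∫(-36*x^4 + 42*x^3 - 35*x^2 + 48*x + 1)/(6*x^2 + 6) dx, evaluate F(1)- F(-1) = -11/3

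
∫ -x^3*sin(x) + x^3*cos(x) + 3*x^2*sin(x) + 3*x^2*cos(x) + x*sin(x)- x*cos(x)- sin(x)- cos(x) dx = sqrt(2)*x*(x^2 - 1)*sin(x + pi/4) + C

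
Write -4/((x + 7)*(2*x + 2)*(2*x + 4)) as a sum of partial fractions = -1/(30*(x + 7)) + 1/(5*(x + 2)) - 1/(6*(x + 1))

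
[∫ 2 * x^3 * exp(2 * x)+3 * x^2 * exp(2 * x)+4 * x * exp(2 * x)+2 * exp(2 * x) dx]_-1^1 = 3*exp(-2) + 3*exp(2)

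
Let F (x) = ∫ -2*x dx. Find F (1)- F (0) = -1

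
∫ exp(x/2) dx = 2*exp(x/2) + C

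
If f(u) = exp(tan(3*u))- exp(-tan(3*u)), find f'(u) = 3*(exp(tan(3*u)) + exp(-tan(3*u)))/cos(3*u)^2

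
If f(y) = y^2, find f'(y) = 2*y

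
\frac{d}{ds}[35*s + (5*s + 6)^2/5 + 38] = 10*s + 47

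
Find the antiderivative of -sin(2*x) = cos(x)^2 + C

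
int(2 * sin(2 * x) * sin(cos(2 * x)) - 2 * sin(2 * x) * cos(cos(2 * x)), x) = sqrt(2)*sin(cos(2*x) + pi/4) + C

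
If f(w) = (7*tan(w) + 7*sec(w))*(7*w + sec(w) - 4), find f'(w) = 7*(14*w*sin(2*w) + 28*w*cos(w) + 15*sin(w) - 8*sin(2*w) + 7*sin(3*w) - 16*cos(w) + 12*cos(2*w) + 20)/(3*cos(w) + cos(3*w))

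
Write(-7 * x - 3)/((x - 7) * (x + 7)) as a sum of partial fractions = -23/(7*(x + 7)) - 26/(7*(x - 7))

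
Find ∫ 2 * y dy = y^2 + C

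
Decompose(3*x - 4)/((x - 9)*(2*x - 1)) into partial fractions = 5/(17*(2*x - 1)) + 23/(17*(x - 9))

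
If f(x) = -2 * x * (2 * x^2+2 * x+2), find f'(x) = -12*x^2 - 8*x - 4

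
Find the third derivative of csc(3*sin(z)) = 3*(9*sin(z) - 18*sin(z)/sin(3*sin(z))^2 + 9*cos(z)^2*cos(3*sin(z))/sin(3*sin(z)) + cos(3*sin(z))/sin(3*sin(z)) - 54*cos(z)^2*cos(3*sin(z))/sin(3*sin(z))^3)*cos(z)/sin(3*sin(z))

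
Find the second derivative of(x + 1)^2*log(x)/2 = (2*x^2*log(x) + 3*x^2 + 2*x - 1)/(2*x^2)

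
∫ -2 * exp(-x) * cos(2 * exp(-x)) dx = sin(2*exp(-x)) + C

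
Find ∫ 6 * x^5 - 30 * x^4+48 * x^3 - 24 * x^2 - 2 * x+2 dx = x^6 - 6*x^5 + 12*x^4 - 8*x^3 - x^2 + 2*x + C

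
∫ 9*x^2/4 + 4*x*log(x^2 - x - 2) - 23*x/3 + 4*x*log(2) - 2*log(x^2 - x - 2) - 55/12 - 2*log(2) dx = (x - 8)*(9*x^2 + 2*x - 15)/12 - 2*(-x^2 + x + 2)*log(2*x^2 - 2*x - 4) + C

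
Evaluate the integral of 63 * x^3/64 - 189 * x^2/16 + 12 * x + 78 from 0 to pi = -160 + 12*(-2 + pi/4)^2 + 6*pi + 7*(-16 + 3*(-2 + pi/4)^2 + 3*pi/2)^2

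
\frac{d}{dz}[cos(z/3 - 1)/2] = -sin(z/3 - 1)/6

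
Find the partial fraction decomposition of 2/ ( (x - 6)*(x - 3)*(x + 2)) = 1/(20*(x + 2)) - 2/(15*(x - 3)) + 1/(12*(x - 6))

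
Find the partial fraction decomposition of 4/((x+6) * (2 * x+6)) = -2/(3*(x + 6)) + 2/(3*(x + 3))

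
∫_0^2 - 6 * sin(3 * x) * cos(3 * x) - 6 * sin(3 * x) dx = -4 + (cos(6) + 1)^2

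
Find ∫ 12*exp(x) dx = 12*exp(x) + C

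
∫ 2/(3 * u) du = 2*log(u)/3 + C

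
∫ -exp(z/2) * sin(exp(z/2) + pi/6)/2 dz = cos(exp(z/2) + pi/6) + C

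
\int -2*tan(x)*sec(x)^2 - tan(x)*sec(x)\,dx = -tan(x)^2 - 1/cos(x) + C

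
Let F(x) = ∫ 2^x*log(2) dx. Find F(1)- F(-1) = 3/2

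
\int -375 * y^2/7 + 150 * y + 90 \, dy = -125*y^3/7 + 75*y^2 + 90*y + C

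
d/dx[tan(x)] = cos(x)^(-2)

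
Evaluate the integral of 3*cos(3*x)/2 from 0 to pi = 0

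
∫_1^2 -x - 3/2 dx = -3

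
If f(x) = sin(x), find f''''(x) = sin(x)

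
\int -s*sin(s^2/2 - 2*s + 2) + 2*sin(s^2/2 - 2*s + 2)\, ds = cos((s - 2)^2/2) + C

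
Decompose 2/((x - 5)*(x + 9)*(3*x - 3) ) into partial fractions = 1/(210*(x + 9)) - 1/(60*(x - 1)) + 1/(84*(x - 5))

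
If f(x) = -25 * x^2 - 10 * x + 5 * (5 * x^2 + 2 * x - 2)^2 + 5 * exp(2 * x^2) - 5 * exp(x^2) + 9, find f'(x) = 500*x^3 + 300*x^2 + 20*x*exp(2*x^2) - 10*x*exp(x^2) - 210*x - 50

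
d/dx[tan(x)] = cos(x)^(-2)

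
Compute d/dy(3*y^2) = 6*y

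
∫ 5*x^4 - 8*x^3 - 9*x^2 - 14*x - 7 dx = x^5 - 2*x^4 - 3*x^3 - 7*x^2 - 7*x + C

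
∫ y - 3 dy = y^2/2 - 3*y + C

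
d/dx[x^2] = 2*x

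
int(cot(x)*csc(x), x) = -csc(x) + C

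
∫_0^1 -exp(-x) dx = -1 + exp(-1)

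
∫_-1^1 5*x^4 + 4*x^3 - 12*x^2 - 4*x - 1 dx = -8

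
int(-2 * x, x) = -x^2 + C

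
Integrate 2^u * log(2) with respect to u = 2^u + C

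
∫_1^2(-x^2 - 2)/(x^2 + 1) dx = -1 - pi/4 + acot(2)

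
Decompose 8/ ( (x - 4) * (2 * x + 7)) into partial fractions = -16/(15*(2*x + 7)) + 8/(15*(x - 4))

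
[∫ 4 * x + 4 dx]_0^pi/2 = pi*(pi/2 + 2)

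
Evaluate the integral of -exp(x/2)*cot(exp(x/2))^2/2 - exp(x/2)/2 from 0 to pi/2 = cot(exp(pi/4)) - cot(1)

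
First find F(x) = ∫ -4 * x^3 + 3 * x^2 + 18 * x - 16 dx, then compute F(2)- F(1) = 3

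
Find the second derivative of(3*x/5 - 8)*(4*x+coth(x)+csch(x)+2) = -(-3*x*cosh(x)^2 - 6*x*cosh(x) - 3*x - 24*sinh(x)^3 + 6*sinh(x) + 3*sinh(2*x) + 40*cosh(x)^2 + 80*cosh(x) + 40)/(5*sinh(x)^3)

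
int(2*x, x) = x^2 + C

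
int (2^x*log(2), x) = 2^x + C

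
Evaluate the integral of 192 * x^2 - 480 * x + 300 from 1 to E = 1 + (-5 + 4*E)^3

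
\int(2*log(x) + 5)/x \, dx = (log(x) + 2)^2 + log(x) + C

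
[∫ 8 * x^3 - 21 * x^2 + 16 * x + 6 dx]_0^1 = 9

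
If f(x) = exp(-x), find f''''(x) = exp(-x)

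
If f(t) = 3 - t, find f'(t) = -1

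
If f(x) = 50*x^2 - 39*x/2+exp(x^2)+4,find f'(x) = 2*x*exp(x^2) + 100*x - 39/2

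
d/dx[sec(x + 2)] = tan(x + 2)*sec(x + 2)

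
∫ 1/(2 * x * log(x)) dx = log(2*log(x))/2 + C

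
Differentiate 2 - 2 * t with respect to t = -2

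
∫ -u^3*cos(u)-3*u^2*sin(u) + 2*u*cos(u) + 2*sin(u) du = u*(2 - u^2)*sin(u) + C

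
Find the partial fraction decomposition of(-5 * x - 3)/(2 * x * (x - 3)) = -3/(x - 3) + 1/(2*x)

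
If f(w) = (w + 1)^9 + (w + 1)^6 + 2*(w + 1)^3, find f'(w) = 9*w^8 + 72*w^7 + 252*w^6 + 510*w^5 + 660*w^4 + 564*w^3 + 318*w^2 + 114*w + 21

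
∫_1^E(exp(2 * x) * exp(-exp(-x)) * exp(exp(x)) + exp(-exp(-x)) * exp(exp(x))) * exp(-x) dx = -exp(E - exp(-1)) + exp(-exp(-E) + exp(E))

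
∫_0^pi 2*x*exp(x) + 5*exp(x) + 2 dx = -6 + (1 + exp(pi))*(3 + 2*pi)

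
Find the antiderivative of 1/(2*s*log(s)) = log(log(s)/2)/2 + C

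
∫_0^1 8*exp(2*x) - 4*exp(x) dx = -4*E + 4*exp(2)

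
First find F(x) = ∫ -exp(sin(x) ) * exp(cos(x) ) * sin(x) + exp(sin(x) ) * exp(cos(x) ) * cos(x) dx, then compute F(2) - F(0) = -E + exp(cos(2) + sin(2))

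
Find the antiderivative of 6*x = 3*x^2 + C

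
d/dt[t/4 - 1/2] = 1/4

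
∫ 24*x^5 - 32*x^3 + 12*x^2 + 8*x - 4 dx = 4*x^6 - 8*x^4 + 4*x^3 + 4*x^2 - 4*x + C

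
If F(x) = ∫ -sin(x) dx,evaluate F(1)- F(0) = -1 + cos(1)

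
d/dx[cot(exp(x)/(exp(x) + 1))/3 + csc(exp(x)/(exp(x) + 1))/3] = -(cos(exp(x)/(exp(x) + 1)) + 1)*exp(x)/((3*exp(2*x) + 6*exp(x) + 3)*sin(exp(x)/(exp(x) + 1))^2)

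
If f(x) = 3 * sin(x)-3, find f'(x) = 3*cos(x)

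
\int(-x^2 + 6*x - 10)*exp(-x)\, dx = ((x - 2)^2 + 2)*exp(-x) + C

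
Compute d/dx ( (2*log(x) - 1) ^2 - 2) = (8*log(x) - 4)/x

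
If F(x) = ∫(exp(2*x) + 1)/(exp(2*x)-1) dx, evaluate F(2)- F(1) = -log(-2*exp(-1) + 2*E) + log(-2*exp(-2) + 2*exp(2))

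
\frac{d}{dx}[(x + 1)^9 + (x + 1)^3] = 9*x^8 + 72*x^7 + 252*x^6 + 504*x^5 + 630*x^4 + 504*x^3 + 255*x^2 + 78*x + 12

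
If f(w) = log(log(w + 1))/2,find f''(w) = (-log(w + 1) - 1)/(2*w^2*log(w + 1)^2 + 4*w*log(w + 1)^2 + 2*log(w + 1)^2)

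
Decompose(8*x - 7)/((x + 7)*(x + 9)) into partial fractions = 79/(2*(x + 9)) - 63/(2*(x + 7))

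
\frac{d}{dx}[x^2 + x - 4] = 2*x + 1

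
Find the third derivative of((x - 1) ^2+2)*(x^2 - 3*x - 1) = 24*x - 30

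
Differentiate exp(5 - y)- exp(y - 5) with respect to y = (-exp(2*y - 10) - 1)*exp(5 - y)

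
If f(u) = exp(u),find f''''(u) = exp(u)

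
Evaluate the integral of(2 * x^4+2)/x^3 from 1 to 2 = 15/4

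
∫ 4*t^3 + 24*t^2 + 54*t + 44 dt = t^4 + 8*t^3 + 27*t^2 + 44*t + C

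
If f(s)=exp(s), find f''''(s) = exp(s)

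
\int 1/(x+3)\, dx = log(x/3 + 1) + C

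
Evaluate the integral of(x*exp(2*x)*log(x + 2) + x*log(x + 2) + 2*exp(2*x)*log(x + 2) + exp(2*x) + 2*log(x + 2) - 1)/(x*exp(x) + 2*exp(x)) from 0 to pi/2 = (-exp(-pi/2) + exp(pi/2))*log(pi/2 + 2)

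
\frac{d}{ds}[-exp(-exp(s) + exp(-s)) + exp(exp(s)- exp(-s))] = (exp(2*s) + exp(2*exp(s) - 2*exp(-s)) + exp(2*s + 2*exp(s) - 2*exp(-s)) + 1)*exp(-s - exp(s) + exp(-s))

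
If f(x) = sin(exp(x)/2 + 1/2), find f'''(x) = (-exp(2*x)*cos((exp(x) + 1)/2) - 6*exp(x)*sin((exp(x) + 1)/2) + 4*cos((exp(x) + 1)/2))*exp(x)/8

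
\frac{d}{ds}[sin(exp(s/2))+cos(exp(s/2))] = sqrt(2)*exp(s/2)*cos(exp(s/2) + pi/4)/2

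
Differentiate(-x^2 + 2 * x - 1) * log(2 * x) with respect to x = (-2*x^2*log(x) - 2*x^2*log(2) - x^2 + 2*x*log(x) + 2*x*log(2) + 2*x - 1)/x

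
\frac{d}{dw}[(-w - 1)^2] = 2*w + 2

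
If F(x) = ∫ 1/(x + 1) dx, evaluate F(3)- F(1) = log(2)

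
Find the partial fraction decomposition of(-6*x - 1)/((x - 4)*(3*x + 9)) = -17/(21*(x + 3)) - 25/(21*(x - 4))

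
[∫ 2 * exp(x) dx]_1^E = -2*E + 2*exp(E)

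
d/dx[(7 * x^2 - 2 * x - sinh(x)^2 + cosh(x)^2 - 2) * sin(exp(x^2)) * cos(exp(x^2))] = 14*x^3*exp(x^2)*cos(2*exp(x^2)) - 4*x^2*exp(x^2)*cos(2*exp(x^2)) - 2*x*exp(x^2)*cos(2*exp(x^2)) + 7*x*sin(2*exp(x^2)) - sin(2*exp(x^2))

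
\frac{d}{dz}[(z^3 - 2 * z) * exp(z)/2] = z^3*exp(z)/2 + 3*z^2*exp(z)/2 - z*exp(z) - exp(z)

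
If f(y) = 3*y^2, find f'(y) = 6*y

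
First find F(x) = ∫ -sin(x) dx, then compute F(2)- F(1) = -cos(1) + cos(2)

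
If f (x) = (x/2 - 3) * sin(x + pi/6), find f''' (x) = -x*cos(x + pi/6)/2 - 3*sin(x + pi/6)/2 + 3*cos(x + pi/6)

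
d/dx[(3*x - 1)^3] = 81*x^2 - 54*x + 9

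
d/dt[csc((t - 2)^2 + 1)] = 4*(2 - t)*cos(t^2 - 4*t + 5)/(1 - cos(2*t^2 - 8*t + 10))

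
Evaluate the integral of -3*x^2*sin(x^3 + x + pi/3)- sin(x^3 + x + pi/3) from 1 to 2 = cos(pi/3 + 10) - cos(pi/3 + 2)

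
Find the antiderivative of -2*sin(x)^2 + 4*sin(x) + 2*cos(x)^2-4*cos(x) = (sqrt(2)*sin(x + pi/4) - 2)^2 + C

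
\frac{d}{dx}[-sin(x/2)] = -cos(x/2)/2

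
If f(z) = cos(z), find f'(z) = -sin(z)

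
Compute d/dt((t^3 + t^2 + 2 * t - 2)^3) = 9*t^8 + 24*t^7 + 63*t^6 + 42*t^5 + 30*t^4 - 72*t^3 - 12*t^2 - 24*t + 24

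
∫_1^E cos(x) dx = -sin(1) + sin(E)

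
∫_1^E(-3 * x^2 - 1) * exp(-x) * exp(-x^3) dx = -exp(-2) + exp(-exp(3) - E)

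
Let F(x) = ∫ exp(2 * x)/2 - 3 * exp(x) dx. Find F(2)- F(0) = -25/4 + (-3 + exp(2)/2)^2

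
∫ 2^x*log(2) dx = 2^x + C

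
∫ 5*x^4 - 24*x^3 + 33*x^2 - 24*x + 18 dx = x^5 - 6*x^4 + 11*x^3 - 12*x^2 + 18*x + C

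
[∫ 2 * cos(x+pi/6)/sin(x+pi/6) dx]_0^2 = 2*log(sin(pi/6 + 2)) + 2*log(2)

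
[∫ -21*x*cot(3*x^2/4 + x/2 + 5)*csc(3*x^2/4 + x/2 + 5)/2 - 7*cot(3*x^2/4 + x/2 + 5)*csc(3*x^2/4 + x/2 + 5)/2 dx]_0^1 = 7*csc(25/4) - 7*csc(5)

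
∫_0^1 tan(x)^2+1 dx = tan(1)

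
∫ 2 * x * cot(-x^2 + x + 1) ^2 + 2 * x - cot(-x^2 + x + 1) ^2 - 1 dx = cot(-x^2 + x + 1) + C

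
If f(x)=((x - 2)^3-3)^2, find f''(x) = 30*x^4 - 240*x^3 + 720*x^2 - 996*x + 552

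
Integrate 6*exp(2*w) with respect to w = 3*exp(2*w) + C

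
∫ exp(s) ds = exp(s) + C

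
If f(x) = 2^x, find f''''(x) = 2^x*log(2)^4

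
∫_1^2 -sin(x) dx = -cos(1) + cos(2)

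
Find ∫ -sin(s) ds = cos(s) + C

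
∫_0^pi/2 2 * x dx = pi^2/4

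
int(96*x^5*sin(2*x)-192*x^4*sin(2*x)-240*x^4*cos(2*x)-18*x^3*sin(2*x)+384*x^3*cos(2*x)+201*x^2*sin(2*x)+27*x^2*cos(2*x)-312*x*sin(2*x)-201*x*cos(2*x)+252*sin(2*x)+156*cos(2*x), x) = -3*(4*x - 7)*(2*x^2 - x + 2)*(4*x^2 + x - 6)*cos(2*x)/2 + C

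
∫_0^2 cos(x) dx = sin(2)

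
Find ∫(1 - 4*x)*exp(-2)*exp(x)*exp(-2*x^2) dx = exp(-2*x^2 + x - 2) + C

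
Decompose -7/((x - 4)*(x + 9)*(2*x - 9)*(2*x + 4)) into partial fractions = -28/(351*(2*x - 9)) + 1/(702*(x + 9)) - 1/(156*(x + 2)) + 7/(156*(x - 4))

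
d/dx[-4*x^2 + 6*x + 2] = 6 - 8*x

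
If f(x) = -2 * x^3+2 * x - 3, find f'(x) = 2 - 6*x^2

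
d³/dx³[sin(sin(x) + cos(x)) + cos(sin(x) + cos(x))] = 2*(2*sin(x)*cos(x)*cos(sqrt(2)*sin(x + pi/4) + pi/4) + 3*sqrt(2)*sin(x + pi/4)*sin(sqrt(2)*sin(x + pi/4) + pi/4) - 2*cos(sqrt(2)*sin(x + pi/4) + pi/4))*cos(x + pi/4)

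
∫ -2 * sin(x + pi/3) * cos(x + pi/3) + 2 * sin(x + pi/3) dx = (cos(x + pi/3) - 1)^2 + C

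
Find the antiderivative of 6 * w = 3*w^2 + C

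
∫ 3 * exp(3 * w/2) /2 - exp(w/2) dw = (exp(w) - 2)*exp(w/2) + C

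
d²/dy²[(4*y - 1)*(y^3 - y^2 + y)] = 48*y^2 - 30*y + 10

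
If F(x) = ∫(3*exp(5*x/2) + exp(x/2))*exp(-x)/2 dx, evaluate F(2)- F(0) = E*(-exp(-2) + exp(2))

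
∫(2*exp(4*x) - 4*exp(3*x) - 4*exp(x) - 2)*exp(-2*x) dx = (-exp(2*x) + 2*exp(x) + 1)^2*exp(-2*x) + C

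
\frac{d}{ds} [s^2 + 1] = 2*s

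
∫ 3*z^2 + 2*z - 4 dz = z^3 + z^2 - 4*z + C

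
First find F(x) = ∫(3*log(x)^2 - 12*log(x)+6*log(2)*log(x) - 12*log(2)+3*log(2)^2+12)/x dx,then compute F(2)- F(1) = (-2 + log(4))^3 - (-2 + log(2))^3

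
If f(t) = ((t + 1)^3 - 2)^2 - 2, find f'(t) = 6*t^5 + 30*t^4 + 60*t^3 + 48*t^2 + 6*t - 6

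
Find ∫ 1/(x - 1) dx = log(4 - 4*x) + C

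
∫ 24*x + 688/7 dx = 12*x^2 + 688*x/7 + C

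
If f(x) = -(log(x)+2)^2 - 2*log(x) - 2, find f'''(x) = (-4*log(x) - 6)/x^3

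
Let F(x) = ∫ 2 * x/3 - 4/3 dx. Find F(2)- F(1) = -1/3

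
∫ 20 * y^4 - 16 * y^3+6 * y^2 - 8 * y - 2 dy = 4*y^5 - 4*y^4 + 2*y^3 - 4*y^2 - 2*y + C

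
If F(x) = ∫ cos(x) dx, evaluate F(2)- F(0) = sin(2)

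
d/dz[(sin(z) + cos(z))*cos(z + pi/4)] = -sqrt(2)*sin(2*z)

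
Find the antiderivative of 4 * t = 2*t^2 + C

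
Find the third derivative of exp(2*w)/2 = 4*exp(2*w)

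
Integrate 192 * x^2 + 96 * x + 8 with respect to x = 64*x^3 + 48*x^2 + 8*x + C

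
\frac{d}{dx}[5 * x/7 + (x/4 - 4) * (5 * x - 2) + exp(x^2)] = 2*x*exp(x^2) + 5*x/2 - 277/14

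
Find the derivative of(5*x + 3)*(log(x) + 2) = (5*x*log(x) + 15*x + 3)/x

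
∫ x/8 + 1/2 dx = x^2/16 + x/2 + C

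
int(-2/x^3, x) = x^(-2) + C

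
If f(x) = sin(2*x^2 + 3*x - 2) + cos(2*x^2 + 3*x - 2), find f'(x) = -4*x*sin(2*x^2 + 3*x - 2) + 4*x*cos(2*x^2 + 3*x - 2) - 3*sin(2*x^2 + 3*x - 2) + 3*cos(2*x^2 + 3*x - 2)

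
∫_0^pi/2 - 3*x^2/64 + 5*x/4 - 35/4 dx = -36 - pi/4 + (-3 + pi/8)^2 - (-3 + pi/8)^3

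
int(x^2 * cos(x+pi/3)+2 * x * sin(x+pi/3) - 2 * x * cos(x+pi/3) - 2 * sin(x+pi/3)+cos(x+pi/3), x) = (x - 1)^2*sin(x + pi/3) + C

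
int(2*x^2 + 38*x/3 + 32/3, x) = 2*x^3/3 + 19*x^2/3 + 32*x/3 + C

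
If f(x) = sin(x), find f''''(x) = sin(x)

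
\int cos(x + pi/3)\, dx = sin(x + pi/3) + C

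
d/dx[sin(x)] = cos(x)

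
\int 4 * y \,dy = 2*y^2 + C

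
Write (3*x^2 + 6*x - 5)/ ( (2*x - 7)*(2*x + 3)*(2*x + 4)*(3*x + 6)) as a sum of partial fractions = 29/(60*(2*x + 3)) + 211/(7260*(2*x - 7)) - 31/(121*(x + 2)) - 5/(66*(x + 2)^2)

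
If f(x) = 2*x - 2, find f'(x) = 2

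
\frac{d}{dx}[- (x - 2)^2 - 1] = 4 - 2*x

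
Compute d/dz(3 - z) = -1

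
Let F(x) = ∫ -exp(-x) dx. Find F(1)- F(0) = -1 + exp(-1)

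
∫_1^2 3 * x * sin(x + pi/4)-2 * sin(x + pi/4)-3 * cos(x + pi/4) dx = cos(pi/4 + 1) - 4*cos(pi/4 + 2)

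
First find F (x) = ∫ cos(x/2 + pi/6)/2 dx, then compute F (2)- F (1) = -sin((3 + pi)/6) + sin(pi/6 + 1)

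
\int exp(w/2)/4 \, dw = exp(w/2)/2 + C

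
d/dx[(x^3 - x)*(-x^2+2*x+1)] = -5*x^4 + 8*x^3 + 6*x^2 - 4*x - 1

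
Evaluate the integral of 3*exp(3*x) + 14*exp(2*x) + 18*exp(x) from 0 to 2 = -38 + 2*exp(2) + (2 + exp(2))^2 + (2 + exp(2))^3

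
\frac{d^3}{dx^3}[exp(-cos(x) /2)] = (sin(x)^2 + 6*cos(x) - 4)*exp(-cos(x)/2)*sin(x)/8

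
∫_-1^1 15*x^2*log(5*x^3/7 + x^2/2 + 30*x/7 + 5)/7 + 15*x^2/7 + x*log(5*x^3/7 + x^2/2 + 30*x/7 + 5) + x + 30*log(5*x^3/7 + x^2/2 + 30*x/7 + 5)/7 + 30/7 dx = -10*log(2) + 21*log(21)/2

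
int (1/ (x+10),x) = log(x/2 + 5) + C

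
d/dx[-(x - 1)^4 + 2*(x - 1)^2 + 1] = -4*x^3 + 12*x^2 - 8*x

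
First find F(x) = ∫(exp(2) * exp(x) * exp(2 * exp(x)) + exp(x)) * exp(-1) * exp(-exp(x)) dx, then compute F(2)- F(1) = -exp(1 + E) - exp(-exp(2) - 1) + exp(-E - 1) + exp(1 + exp(2))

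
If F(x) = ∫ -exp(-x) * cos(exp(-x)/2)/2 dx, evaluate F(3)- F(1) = -sin(exp(-1)/2) + sin(exp(-3)/2)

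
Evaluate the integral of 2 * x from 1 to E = -1 + exp(2)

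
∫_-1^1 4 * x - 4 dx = -8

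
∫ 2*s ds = s^2 + C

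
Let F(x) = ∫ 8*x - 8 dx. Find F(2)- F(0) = 0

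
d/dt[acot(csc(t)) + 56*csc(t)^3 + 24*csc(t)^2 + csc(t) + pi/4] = -(48 + 169/sin(t) + 48/sin(t)^2 + 168/sin(t)^3)*cos(t)/((csc(t)^2 + 1)*sin(t)^3)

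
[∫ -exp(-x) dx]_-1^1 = -E + exp(-1)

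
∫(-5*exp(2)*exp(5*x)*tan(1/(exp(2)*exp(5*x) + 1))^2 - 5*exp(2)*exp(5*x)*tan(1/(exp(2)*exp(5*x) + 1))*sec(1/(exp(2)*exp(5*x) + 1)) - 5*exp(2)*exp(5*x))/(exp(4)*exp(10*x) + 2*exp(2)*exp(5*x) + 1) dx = tan(1/(exp(5*x + 2) + 1)) + sec(1/(exp(5*x + 2) + 1)) + C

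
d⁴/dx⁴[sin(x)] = sin(x)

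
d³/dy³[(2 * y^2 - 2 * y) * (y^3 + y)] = 120*y^2 - 48*y + 12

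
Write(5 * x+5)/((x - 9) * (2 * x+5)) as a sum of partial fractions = 15/(23*(2*x + 5)) + 50/(23*(x - 9))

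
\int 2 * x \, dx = x^2 + C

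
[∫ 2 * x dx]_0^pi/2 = pi^2/4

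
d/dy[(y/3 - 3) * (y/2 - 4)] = y/3 - 17/6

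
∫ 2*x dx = x^2 + C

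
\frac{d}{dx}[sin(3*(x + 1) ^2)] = 6*(x + 1)*cos(3*(x^2 + 2*x + 1))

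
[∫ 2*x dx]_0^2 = 4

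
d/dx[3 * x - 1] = 3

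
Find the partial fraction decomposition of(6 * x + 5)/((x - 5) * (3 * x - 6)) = -17/(9*(x - 2)) + 35/(9*(x - 5))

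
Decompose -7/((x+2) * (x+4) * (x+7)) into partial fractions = -7/(15*(x + 7)) + 7/(6*(x + 4)) - 7/(10*(x + 2))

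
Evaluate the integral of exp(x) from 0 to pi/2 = -1 + exp(pi/2)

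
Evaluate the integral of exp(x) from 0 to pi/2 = -1 + exp(pi/2)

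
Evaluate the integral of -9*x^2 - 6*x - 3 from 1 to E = -3*exp(3) - 3*exp(2) - 3*E + 9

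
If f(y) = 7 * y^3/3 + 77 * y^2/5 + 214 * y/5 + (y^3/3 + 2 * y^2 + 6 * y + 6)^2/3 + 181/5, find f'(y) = 2*y^5/9 + 20*y^4/9 + 32*y^3/3 + 35*y^2 + 354*y/5 + 334/5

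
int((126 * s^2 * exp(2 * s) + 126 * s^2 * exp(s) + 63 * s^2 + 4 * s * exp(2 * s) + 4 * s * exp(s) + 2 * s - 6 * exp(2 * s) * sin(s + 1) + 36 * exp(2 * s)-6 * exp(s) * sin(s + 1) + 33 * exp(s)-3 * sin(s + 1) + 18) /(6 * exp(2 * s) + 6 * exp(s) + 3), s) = 7*s^3 + s^2/3 + 6*s + cos(s + 1) + acot(exp(s)/(exp(s) + 1)) + C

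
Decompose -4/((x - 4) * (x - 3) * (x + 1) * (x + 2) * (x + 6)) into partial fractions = -1/(450*(x + 6)) + 1/(30*(x + 2)) - 1/(25*(x + 1)) + 1/(45*(x - 3)) - 1/(75*(x - 4))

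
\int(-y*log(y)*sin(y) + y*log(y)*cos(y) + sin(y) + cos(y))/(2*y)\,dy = sqrt(2)*log(y)*sin(y + pi/4)/2 + C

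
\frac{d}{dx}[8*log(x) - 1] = 8/x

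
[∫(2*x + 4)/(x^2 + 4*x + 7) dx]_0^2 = -log(7) + log(19)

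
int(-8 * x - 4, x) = -4*x^2 - 4*x + C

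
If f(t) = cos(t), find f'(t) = -sin(t)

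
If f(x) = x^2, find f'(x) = 2*x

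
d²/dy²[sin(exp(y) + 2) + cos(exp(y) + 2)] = sqrt(2)*(-exp(y)*sin(exp(y) + pi/4 + 2) + cos(exp(y) + pi/4 + 2))*exp(y)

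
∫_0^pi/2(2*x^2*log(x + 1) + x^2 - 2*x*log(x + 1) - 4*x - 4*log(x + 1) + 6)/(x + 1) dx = ((-2 + pi/2)^2 + 2)*log(1 + pi/2)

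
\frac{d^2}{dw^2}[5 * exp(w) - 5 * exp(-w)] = (5*exp(2*w) - 5)*exp(-w)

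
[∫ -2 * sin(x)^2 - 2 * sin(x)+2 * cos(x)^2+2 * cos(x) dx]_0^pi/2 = 0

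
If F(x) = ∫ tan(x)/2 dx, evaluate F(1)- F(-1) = 0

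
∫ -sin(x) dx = cos(x) + C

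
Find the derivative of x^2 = 2*x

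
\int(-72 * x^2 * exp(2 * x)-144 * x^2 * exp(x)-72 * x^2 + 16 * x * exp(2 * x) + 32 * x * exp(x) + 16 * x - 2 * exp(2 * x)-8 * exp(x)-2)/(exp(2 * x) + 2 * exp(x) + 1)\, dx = (-(exp(x) + 1)*(24*x^3 - 8*x^2 + 2*x - 15) - 4*exp(x))/(exp(x) + 1) + C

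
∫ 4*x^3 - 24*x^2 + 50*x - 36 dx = x^4 - 8*x^3 + 25*x^2 - 36*x + C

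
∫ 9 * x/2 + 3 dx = 9*x^2/4 + 3*x + C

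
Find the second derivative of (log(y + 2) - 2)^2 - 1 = (6 - 2*log(y + 2))/(y^2 + 4*y + 4)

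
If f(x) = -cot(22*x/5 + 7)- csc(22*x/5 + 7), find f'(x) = 22*cot(22*x/5 + 7)^2/5 + 22*cot(22*x/5 + 7)*csc(22*x/5 + 7)/5 + 22/5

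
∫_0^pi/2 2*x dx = pi^2/4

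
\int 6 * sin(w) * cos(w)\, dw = -3*cos(w)^2 + C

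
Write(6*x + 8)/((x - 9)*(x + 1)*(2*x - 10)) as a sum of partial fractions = 1/(60*(x + 1)) - 19/(24*(x - 5)) + 31/(40*(x - 9))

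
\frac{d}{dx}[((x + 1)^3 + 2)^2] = 6*x^5 + 30*x^4 + 60*x^3 + 72*x^2 + 54*x + 18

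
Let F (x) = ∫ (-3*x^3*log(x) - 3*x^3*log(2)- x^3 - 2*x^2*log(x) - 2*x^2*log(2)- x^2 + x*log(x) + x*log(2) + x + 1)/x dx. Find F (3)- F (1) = -32*log(6)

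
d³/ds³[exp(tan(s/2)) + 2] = (tan(s/2)^6 + 6*tan(s/2)^5 + 9*tan(s/2)^4 + 12*tan(s/2)^3 + 11*tan(s/2)^2 + 6*tan(s/2) + 3)*exp(tan(s/2))/8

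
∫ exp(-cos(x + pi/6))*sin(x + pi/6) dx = exp(-cos(x + pi/6)) + C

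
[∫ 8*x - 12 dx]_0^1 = -8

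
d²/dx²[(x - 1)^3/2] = 3*x - 3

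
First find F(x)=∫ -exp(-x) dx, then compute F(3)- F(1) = -exp(-1) + exp(-3)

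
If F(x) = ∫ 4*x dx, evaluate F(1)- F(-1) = 0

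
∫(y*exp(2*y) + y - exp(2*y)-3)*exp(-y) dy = 2*(y - 2)*sinh(y) + C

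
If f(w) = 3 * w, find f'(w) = 3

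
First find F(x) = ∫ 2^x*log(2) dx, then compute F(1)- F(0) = 1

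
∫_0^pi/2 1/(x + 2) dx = -log(2) + log(pi/2 + 2)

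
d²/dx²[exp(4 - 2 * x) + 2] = 4*exp(4 - 2*x)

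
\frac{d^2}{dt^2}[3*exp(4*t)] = 48*exp(4*t)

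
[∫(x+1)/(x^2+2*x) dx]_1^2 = -log(3)/2 + log(8)/2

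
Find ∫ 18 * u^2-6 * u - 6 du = 6*u^3 - 3*u^2 - 6*u + C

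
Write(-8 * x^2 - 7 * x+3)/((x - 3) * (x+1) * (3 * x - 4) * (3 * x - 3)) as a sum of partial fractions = 37/(7*(3*x - 4)) - 1/(84*(x + 1)) - 1/(x - 1) - 3/(4*(x - 3))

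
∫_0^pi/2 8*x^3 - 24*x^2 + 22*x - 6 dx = -1 - (-1 + pi/2)^2 + 2*(-1 + pi/2)^4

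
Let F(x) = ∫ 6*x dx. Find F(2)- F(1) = 9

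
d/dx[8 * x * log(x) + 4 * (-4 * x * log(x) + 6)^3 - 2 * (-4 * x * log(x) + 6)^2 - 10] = -768*x^2*log(x)^3 - 768*x^2*log(x)^2 + 2240*x*log(x)^2 + 2240*x*log(x) - 1624*log(x) - 1624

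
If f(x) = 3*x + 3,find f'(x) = 3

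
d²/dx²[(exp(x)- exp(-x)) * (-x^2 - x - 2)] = (-x^2*exp(2*x) + x^2 - 5*x*exp(2*x) - 3*x - 6*exp(2*x) + 2)*exp(-x)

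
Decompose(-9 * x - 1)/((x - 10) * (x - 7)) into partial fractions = 64/(3*(x - 7)) - 91/(3*(x - 10))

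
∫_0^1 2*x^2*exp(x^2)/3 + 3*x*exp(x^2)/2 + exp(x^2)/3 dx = -3/4 + 13*E/12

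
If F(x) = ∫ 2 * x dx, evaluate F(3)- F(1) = 8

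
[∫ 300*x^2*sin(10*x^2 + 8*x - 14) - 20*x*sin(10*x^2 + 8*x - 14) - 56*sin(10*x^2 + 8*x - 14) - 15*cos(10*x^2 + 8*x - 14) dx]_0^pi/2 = -7*cos(14) + (7 - 15*pi/2)*cos(14 - 5*pi^2/2)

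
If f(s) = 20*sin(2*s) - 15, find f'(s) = 40*cos(2*s)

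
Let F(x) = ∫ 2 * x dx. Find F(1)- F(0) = 1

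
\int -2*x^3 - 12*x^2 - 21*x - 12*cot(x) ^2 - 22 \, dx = -x^4/2 - 4*x^3 - 21*x^2/2 - 10*x + 12*cot(x) + C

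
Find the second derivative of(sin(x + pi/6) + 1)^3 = -3*sin(x + pi/6)^3 - 6*sin(x + pi/6)^2 + 6*sin(x + pi/6)*cos(x + pi/6)^2 - 3*sin(x + pi/6) + 6*cos(x + pi/6)^2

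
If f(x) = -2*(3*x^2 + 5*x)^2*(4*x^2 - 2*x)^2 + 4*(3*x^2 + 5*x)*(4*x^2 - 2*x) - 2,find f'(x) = -2304*x^7 - 4704*x^6 + 528*x^5 + 2800*x^4 - 608*x^3 + 168*x^2 - 80*x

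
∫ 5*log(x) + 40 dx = 5*x*(log(x) + 7) + C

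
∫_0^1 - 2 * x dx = -1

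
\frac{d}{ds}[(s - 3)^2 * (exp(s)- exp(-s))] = (s^2*exp(2*s) + s^2 - 4*s*exp(2*s) - 8*s + 3*exp(2*s) + 15)*exp(-s)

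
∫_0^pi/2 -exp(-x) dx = -1 + exp(-pi/2)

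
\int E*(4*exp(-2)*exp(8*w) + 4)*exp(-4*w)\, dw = 2*sinh(4*w - 1) + C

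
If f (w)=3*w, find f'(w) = 3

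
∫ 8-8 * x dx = -4*x^2 + 8*x + C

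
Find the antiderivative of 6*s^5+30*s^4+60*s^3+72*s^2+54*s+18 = s^6 + 6*s^5 + 15*s^4 + 24*s^3 + 27*s^2 + 18*s + C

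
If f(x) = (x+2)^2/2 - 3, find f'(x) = x + 2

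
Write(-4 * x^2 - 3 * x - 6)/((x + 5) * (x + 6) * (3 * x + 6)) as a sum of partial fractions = -11/(x + 6) + 91/(9*(x + 5)) - 4/(9*(x + 2))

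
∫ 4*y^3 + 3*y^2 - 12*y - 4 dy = y^4 + y^3 - 6*y^2 - 4*y + C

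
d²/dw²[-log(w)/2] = 1/(2*w^2)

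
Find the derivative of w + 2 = 1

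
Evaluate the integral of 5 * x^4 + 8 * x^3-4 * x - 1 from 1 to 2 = 54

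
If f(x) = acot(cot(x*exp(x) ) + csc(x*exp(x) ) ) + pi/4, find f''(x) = (x*cos(x*exp(x))^2 + 2*x*cos(x*exp(x)) + x + 2*cos(x*exp(x))^2 + 4*cos(x*exp(x)) + 2)*exp(x)/(2*(cos(x*exp(x)) + 1)^2)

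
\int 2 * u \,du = u^2 + C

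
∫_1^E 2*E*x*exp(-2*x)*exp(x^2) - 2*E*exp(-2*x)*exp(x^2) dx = -1 + exp((-1 + E)^2)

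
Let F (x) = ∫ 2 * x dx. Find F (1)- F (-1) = 0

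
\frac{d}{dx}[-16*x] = -16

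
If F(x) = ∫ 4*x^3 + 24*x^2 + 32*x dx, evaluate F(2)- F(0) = 144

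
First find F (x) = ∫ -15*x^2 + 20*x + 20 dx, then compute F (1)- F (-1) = 30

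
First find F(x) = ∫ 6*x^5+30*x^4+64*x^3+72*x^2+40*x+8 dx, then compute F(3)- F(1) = 4260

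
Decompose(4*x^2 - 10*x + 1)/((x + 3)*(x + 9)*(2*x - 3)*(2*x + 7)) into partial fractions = 34/(11*(2*x + 7)) - 2/(189*(2*x - 3)) - 415/(1386*(x + 9)) - 67/(54*(x + 3))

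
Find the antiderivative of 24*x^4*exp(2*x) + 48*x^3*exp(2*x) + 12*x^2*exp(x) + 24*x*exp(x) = 12*x^2*(x^2*exp(x) + 1)*exp(x) + C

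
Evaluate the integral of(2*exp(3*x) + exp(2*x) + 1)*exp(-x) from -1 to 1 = -(-E + exp(-1))*(exp(-1) + 1) + (1 + E)*(E - exp(-1))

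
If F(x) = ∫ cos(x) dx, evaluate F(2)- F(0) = sin(2)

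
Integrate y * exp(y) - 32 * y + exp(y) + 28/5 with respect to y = y*(-80*y + 5*exp(y) + 28)/5 + C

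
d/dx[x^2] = 2*x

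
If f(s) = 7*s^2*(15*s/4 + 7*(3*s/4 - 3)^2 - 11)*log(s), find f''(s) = 1323*s^2*log(s)/4 + 3087*s^2/16 - 2331*s*log(s)/2 - 3885*s/4 + 728*log(s) + 1092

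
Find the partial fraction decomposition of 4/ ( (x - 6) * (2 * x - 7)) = -8/(5*(2*x - 7)) + 4/(5*(x - 6))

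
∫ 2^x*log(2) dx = 2^x + C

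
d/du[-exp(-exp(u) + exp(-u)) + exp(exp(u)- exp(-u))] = (exp(2*u) + exp(2*exp(u) - 2*exp(-u)) + exp(2*u + 2*exp(u) - 2*exp(-u)) + 1)*exp(-u - exp(u) + exp(-u))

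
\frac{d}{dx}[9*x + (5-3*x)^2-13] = 18*x - 21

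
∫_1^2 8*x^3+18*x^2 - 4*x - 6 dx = 60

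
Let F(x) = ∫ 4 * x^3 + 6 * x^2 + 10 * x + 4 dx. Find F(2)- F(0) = 60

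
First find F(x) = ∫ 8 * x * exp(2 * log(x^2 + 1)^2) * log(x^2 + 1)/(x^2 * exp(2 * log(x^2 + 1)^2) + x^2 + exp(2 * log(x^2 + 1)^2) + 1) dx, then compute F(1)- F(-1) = 0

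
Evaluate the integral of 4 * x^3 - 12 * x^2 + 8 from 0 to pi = -4 + (-3 + (-1 + pi)^2)^2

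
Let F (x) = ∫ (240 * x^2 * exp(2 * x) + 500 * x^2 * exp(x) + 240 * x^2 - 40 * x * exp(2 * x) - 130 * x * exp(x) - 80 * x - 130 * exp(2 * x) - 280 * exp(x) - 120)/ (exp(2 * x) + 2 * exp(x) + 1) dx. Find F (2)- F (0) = 30*exp(2)/(1 + exp(2)) + 255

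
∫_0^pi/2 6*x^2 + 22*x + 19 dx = -10 + (pi + 5)*(2 + pi^2/4 + 3*pi/2)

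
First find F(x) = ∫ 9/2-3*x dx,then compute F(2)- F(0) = 3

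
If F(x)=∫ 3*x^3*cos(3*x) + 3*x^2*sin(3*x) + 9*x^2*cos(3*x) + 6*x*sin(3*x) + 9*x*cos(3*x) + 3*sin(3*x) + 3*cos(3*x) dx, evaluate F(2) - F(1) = 27*sin(6) - 8*sin(3)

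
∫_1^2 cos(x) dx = -sin(1) + sin(2)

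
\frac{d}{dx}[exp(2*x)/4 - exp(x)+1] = exp(2*x)/2 - exp(x)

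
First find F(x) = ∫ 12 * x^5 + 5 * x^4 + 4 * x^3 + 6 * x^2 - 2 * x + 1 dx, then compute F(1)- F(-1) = 8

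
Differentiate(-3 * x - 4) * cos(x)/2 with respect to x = 3*x*sin(x)/2 + 2*sin(x) - 3*cos(x)/2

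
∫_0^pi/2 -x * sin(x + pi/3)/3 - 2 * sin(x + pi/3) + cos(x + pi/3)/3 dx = -sqrt(3)*(pi/6 + 2)/2 - 1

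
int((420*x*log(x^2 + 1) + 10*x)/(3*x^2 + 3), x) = 5*(21*log(x^2 + 1) + 1)*log(x^2 + 1)/3 + C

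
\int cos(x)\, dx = sin(x) + C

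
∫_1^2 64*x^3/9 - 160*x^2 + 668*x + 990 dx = 4936/3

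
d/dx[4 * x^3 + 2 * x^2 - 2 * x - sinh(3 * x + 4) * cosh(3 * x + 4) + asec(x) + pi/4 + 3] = (12*x^4*sqrt(1 - 1/x^2) + 4*x^3*sqrt(1 - 1/x^2) - 3*x^2*sqrt(1 - 1/x^2)*sinh(3*x + 4)^2 - 3*x^2*sqrt(1 - 1/x^2)*cosh(3*x + 4)^2 - 2*x^2*sqrt(1 - 1/x^2) + 1)/(x^2*sqrt(1 - 1/x^2))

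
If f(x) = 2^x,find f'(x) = 2^x*log(2)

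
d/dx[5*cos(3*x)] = -15*sin(3*x)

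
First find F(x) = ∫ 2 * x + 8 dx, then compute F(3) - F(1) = 24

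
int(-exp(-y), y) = exp(-y) + C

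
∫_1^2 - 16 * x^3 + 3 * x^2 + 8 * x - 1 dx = -42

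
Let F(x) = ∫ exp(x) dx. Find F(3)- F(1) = -E + exp(3)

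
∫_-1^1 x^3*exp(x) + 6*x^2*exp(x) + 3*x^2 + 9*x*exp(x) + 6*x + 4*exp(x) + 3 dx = 8 + 8*E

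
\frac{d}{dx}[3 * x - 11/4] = 3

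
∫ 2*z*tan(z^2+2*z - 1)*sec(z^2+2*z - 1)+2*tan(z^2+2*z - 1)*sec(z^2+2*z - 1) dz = sec((z + 1)^2 - 2) + C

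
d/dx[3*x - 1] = 3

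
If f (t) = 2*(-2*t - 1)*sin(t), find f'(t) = -4*t*cos(t) - 4*sin(t) - 2*cos(t)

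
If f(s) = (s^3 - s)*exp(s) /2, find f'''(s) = s^3*exp(s)/2 + 9*s^2*exp(s)/2 + 17*s*exp(s)/2 + 3*exp(s)/2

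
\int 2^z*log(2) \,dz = 2^z + C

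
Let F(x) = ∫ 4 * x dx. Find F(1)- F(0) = 2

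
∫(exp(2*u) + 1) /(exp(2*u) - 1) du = log(2*sinh(u)) + C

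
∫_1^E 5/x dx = 5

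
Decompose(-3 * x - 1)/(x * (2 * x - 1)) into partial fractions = -5/(2*x - 1) + 1/x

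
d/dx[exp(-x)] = -exp(-x)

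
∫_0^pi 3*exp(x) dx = -3 + 3*exp(pi)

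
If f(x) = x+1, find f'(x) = 1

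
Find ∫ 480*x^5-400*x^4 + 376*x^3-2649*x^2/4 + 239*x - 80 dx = 80*x^6 - 80*x^5 + 94*x^4 - 883*x^3/4 + 239*x^2/2 - 80*x + C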